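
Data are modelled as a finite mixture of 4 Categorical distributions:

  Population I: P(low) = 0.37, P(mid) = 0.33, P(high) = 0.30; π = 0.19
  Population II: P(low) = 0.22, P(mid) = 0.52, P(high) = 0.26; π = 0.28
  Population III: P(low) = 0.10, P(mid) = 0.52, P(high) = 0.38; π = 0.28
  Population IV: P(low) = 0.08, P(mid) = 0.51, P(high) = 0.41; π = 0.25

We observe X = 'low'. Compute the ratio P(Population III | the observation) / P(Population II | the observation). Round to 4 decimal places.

Only the two components matter; the odds are (π_i f_i(x)) / (π_j f_j(x)).
Evaluate each component's likelihood at the observed value:
  p_I = 0.37
  p_II = 0.22
  p_III = 0.1
  p_IV = 0.08
Odds = (0.28/0.28) × (0.1/0.22) = 1 × 0.454545 ≈ 0.4545

0.4545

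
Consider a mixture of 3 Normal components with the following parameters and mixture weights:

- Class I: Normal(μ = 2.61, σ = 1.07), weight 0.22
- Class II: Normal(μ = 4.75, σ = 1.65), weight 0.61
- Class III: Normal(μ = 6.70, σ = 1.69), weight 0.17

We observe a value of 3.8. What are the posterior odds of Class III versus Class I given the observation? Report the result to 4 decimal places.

0.2083

Since P(k|x) ∝ π_k f_k(x), the posterior odds are π_i f_i(x) / (π_j f_j(x)).
Normal densities:
  p_I = (1/(1.07·√(2π)))·exp(−(3.8−2.61)²/(2·1.07²)) = 0.372843·exp(-0.61844) = 0.200882
  p_II = (1/(1.65·√(2π)))·exp(−(3.8−4.75)²/(2·1.65²)) = 0.241783·exp(-0.16575) = 0.204853
  p_III = (1/(1.69·√(2π)))·exp(−(3.8−6.70)²/(2·1.69²)) = 0.236061·exp(-1.47229) = 0.0541523
Posterior odds = (π_III·p_III) / (π_I·p_I) = (0.17·0.0541523) / (0.22·0.200882) = 0.00920589 / 0.0441941 ≈ 0.2083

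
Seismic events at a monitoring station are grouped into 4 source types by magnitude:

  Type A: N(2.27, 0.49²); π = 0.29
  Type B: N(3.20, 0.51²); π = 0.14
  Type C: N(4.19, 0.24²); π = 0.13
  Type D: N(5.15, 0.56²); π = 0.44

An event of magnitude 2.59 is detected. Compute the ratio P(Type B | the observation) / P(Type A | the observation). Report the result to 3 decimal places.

Only the two components matter; the odds are (w_i f_i(x)) / (w_j f_j(x)).
Evaluate each component's likelihood at the observed value:
  p_A = (1/(0.49·√(2π)))·exp(−(2.59−2.27)²/(2·0.49²)) = 0.814168·exp(-0.21324) = 0.657814
  p_B = (1/(0.51·√(2π)))·exp(−(2.59−3.20)²/(2·0.51²)) = 0.782240·exp(-0.71530) = 0.38255
  p_C = (1/(0.24·√(2π)))·exp(−(2.59−4.19)²/(2·0.24²)) = 1.662260·exp(-22.22222) = 3.71288e-10
  p_D = (1/(0.56·√(2π)))·exp(−(2.59−5.15)²/(2·0.56²)) = 0.712397·exp(-10.44898) = 2.06437e-05
Odds = (0.14/0.29) × (0.38255/0.657814) = 0.482759 × 0.581547 ≈ 0.281

0.281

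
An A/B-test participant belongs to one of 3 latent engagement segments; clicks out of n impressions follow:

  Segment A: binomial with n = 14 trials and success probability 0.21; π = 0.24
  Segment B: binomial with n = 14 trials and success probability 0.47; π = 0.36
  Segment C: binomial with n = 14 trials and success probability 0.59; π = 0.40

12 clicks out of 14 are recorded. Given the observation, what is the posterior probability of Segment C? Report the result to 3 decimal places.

0.911

P(component k | x) = π_k·f_k(x) / marginal(x), where marginal(x) = Σ_j π_j·f_j(x).
Evaluate each component's likelihood at the observed value:
  f_A = C(14,12)·0.21^12·0.79^2 = 91·7.35583e-09·0.6241 = 4.1776e-07
  f_B = C(14,12)·0.47^12·0.53^2 = 91·0.000116191·0.2809 = 0.00297008
  f_C = C(14,12)·0.59^12·0.41^2 = 91·0.0017792·0.1681 = 0.0272166
Weight by the priors:
  π_A·f_A = 0.24 × 4.1776e-07 = 1.00262e-07
  π_B·f_B = 0.36 × 0.00297008 = 0.00106923
  π_C·f_C = 0.40 × 0.0272166 = 0.0108866
Evidence: 1.00262e-07 + 0.00106923 + 0.0108866 = 0.011956
P(Segment C | the observation) = 0.0108866 / 0.011956 ≈ 0.911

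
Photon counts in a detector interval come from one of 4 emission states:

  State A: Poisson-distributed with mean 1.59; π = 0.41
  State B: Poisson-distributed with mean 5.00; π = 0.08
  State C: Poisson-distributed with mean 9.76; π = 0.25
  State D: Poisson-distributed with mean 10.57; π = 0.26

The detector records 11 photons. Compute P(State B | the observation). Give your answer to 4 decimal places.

0.0112

The responsibility of component k is π_k f_k(x) divided by Σ_j π_j f_j(x).
Component likelihoods at x = 11 photons:
  f_A = 8.3885e-07
  f_B = 0.00824218
  f_C = 0.110682
  f_D = 0.118352
Unnormalised posteriors:
  π_A·f_A = 0.41 × 8.3885e-07 = 3.43929e-07
  π_B·f_B = 0.08 × 0.00824218 = 0.000659374
  π_C·f_C = 0.25 × 0.110682 = 0.0276706
  π_D·f_D = 0.26 × 0.118352 = 0.0307716
Evidence: 3.43929e-07 + 0.000659374 + 0.0276706 + 0.0307716 = 0.0591019
P(State B | data) = 0.000659374 / 0.0591019 ≈ 0.0112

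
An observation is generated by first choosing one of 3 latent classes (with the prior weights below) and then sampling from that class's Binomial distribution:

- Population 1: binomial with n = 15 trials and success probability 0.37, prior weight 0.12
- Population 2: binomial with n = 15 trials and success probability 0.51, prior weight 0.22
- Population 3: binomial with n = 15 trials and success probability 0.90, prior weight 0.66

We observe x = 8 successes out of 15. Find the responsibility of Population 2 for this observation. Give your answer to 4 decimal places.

Posterior ∝ prior × likelihood, so P(k | x) ∝ P(Z=k) f_k(x); normalise over all components.
Binomial probabilities:
  p_1 = 0.089032
  p_2 = 0.199748
  p_3 = 0.000277006
Multiply by the mixture weights:
  P(Z=1)·p_1 = 0.12 × 0.089032 = 0.0106838
  P(Z=2)·p_2 = 0.22 × 0.199748 = 0.0439446
  P(Z=3)·p_3 = 0.66 × 0.000277006 = 0.000182824
Sum: 0.0106838 + 0.0439446 + 0.000182824 = 0.0548112
So the posterior for Population 2 is 0.0439446 / 0.0548112 ≈ 0.8017.

0.8017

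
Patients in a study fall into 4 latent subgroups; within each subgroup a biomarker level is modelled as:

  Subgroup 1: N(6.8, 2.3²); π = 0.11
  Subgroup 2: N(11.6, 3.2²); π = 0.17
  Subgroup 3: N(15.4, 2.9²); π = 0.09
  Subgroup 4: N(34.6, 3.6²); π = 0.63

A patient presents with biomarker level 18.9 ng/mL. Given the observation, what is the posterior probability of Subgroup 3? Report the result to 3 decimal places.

Posterior ∝ prior × likelihood, so P(k | x) ∝ w_k f_k(x); normalise over all components.
Evaluate each component's likelihood at the observed value:
  L_1 = (1/(2.3·√(2π)))·exp(−(18.9−6.8)²/(2·2.3²)) = 0.173453·exp(-13.83837) = 1.69532e-07
  L_2 = (1/(3.2·√(2π)))·exp(−(18.9−11.6)²/(2·3.2²)) = 0.124669·exp(-2.60205) = 0.00924068
  L_3 = (1/(2.9·√(2π)))·exp(−(18.9−15.4)²/(2·2.9²)) = 0.137566·exp(-0.72830) = 0.0664073
  L_4 = (1/(3.6·√(2π)))·exp(−(18.9−34.6)²/(2·3.6²)) = 0.110817·exp(-9.50965) = 8.21526e-06
Multiply by the mixture weights:
  w_1·L_1 = 0.11 × 1.69532e-07 = 1.86486e-08
  w_2·L_2 = 0.17 × 0.00924068 = 0.00157092
  w_3·L_3 = 0.09 × 0.0664073 = 0.00597665
  w_4·L_4 = 0.63 × 8.21526e-06 = 5.17561e-06
Evidence: 1.86486e-08 + 0.00157092 + 0.00597665 + 5.17561e-06 = 0.00755276
So the posterior for Subgroup 3 is 0.00597665 / 0.00755276 ≈ 0.791.

0.791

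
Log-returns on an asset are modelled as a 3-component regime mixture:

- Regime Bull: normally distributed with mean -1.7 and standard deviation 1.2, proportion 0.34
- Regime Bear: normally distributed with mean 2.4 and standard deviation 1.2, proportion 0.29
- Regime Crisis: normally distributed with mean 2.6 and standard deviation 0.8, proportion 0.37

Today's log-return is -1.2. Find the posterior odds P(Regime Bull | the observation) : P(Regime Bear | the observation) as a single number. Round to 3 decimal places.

96.762

Since P(k|x) ∝ π_k f_k(x), the posterior odds are π_i f_i(x) / (π_j f_j(x)).
Component likelihoods at x = -1.2:
  f_Bull = (1/(1.2·√(2π)))·exp(−(-1.2−-1.7)²/(2·1.2²)) = 0.332452·exp(-0.08681) = 0.30481
  f_Bear = (1/(1.2·√(2π)))·exp(−(-1.2−2.4)²/(2·1.2²)) = 0.332452·exp(-4.50000) = 0.00369321
  f_Crisis = (1/(0.8·√(2π)))·exp(−(-1.2−2.6)²/(2·0.8²)) = 0.498678·exp(-11.28125) = 6.28688e-06
Posterior odds = (π_Bull·f_Bull) / (π_Bear·f_Bear) = (0.34·0.30481) / (0.29·0.00369321) = 0.103636 / 0.00107103 ≈ 96.762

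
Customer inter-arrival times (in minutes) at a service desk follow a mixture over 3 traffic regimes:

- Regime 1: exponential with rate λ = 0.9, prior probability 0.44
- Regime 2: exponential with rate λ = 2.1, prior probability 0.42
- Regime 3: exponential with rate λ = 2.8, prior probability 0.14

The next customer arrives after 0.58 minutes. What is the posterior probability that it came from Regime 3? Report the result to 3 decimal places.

0.135

By Bayes' theorem, P(k | x) = P(Z=k) f_k(x) / Σ_j P(Z=j) f_j(x).
Component likelihoods at x = 0.58 minutes:
  f_1 = 0.9·e^(−0.9·0.58) = 0.9·e^(−0.5220) = 0.533999
  f_2 = 2.1·e^(−2.1·0.58) = 2.1·e^(−1.2180) = 0.621225
  f_3 = 2.8·e^(−2.8·0.58) = 2.8·e^(−1.6240) = 0.551904
Multiply by the mixture weights:
  P(Z=1)·f_1 = 0.44 × 0.533999 = 0.23496
  P(Z=2)·f_2 = 0.42 × 0.621225 = 0.260914
  P(Z=3)·f_3 = 0.14 × 0.551904 = 0.0772666
Evidence: 0.23496 + 0.260914 + 0.0772666 = 0.573141
P(Regime 3 | x) ≈ 0.135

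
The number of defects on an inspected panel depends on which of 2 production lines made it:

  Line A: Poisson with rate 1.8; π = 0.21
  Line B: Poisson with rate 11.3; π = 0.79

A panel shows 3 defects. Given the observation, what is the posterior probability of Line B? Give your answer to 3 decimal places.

0.065

P(component k | x) = π_k·f_k(x) / marginal(x), where marginal(x) = Σ_j π_j·f_j(x).
Poisson probabilities:
  f_A = e^(−1.8)·1.8^3/3! = 0.160671
  f_B = e^(−11.3)·11.3^3/3! = 0.00297548
Prior × likelihood for each component:
  π_A·f_A = 0.21 × 0.160671 = 0.0337408
  π_B·f_B = 0.79 × 0.00297548 = 0.00235063
Evidence: 0.0337408 + 0.00235063 = 0.0360914
P(Line B | data) ≈ 0.065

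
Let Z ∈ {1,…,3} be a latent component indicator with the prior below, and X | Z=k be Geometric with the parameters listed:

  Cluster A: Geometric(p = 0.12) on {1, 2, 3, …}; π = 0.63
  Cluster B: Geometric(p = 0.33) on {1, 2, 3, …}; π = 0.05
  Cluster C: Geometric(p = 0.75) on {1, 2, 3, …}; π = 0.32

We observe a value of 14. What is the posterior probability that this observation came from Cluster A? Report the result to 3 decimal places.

0.994

The responsibility of component k is P(Z=k) f_k(x) divided by Σ_j P(Z=j) f_j(x).
Component likelihoods at x = 14:
  p_A = 0.0227749
  p_B = 0.0018092
  p_C = 1.11759e-08
Multiply by the mixture weights:
  P(Z=A)·p_A = 0.63 × 0.0227749 = 0.0143482
  P(Z=B)·p_B = 0.05 × 0.0018092 = 9.046e-05
  P(Z=C)·p_C = 0.32 × 1.11759e-08 = 3.57628e-09
Denominator: 0.0143482 + 9.046e-05 + 3.57628e-09 = 0.0144386
So the posterior for Cluster A is 0.0143482 / 0.0144386 ≈ 0.994.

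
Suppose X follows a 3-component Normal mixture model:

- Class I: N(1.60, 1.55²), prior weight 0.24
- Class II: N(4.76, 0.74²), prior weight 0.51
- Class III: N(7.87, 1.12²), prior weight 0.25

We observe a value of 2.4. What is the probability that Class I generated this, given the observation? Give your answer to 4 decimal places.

Posterior ∝ prior × likelihood, so P(k | x) ∝ π_k f_k(x); normalise over all components.
Component likelihoods at x = 2.4:
  L_I = 0.225285
  L_II = 0.00333495
  L_III = 2.35576e-06
Multiply by the mixture weights:
  π_I·L_I = 0.24 × 0.225285 = 0.0540685
  π_II·L_II = 0.51 × 0.00333495 = 0.00170083
  π_III·L_III = 0.25 × 2.35576e-06 = 5.8894e-07
Normaliser: 0.0540685 + 0.00170083 + 5.8894e-07 = 0.0557699
P(Class I | x) ≈ 0.9695

0.9695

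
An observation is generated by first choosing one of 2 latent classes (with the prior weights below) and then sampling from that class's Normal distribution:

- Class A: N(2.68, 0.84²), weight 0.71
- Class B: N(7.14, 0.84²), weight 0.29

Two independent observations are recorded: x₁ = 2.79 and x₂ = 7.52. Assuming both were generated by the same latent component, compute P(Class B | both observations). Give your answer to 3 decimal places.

0.900

By Bayes' theorem, P(k | x) = π_k f_k(x) / Σ_j π_j f_j(x).
Since both observations come from the same component, the likelihood for component k is f_k(x₁)·f_k(x₂).
  p_A = [(1/(0.84·√(2π)))·exp(−(2.79−2.68)²/(2·0.84²)) = 0.474931·exp(-0.00857) = 0.470877] × [2.93387e-08] = 1.38149e-08
  p_B = [(1/(0.84·√(2π)))·exp(−(2.79−7.14)²/(2·0.84²)) = 0.474931·exp(-13.40880) = 7.13284e-07] × [0.428738] = 3.05812e-07
Weight by the priors:
  π_A·p_A = 0.71 × 1.38149e-08 = 9.80858e-09
  π_B·p_B = 0.29 × 3.05812e-07 = 8.86855e-08
Marginal: 9.80858e-09 + 8.86855e-08 = 9.8494e-08
Responsibility of Class B: 8.86855e-08 / 9.8494e-08 ≈ 0.900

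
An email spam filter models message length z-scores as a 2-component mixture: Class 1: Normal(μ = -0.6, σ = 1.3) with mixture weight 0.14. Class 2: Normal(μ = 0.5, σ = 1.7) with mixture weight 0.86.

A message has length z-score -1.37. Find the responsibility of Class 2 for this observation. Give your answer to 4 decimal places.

0.7535

P(component k | x) = π_k·f_k(x) / marginal(x), where marginal(x) = Σ_j π_j·f_j(x).
Evaluate each component's likelihood at the observed value:
  p_1 = 0.257505
  p_2 = 0.128148
Weight by the priors:
  π_1·p_1 = 0.14 × 0.257505 = 0.0360507
  π_2·p_2 = 0.86 × 0.128148 = 0.110208
Sum: 0.0360507 + 0.110208 = 0.146258
So the posterior for Class 2 is 0.110208 / 0.146258 ≈ 0.7535.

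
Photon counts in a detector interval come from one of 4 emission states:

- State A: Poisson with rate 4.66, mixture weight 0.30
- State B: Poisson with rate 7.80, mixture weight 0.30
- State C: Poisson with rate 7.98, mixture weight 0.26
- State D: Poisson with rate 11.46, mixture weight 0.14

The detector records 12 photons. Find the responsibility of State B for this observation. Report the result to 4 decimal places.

0.3111

Posterior ∝ prior × likelihood, so P(k | x) ∝ π_k f_k(x); normalise over all components.
Poisson probabilities:
  p_A = e^(−4.66)·4.66^12/12! = 0.00207244
  p_B = e^(−7.80)·7.80^12/12! = 0.0433812
  p_C = e^(−7.98)·7.98^12/12! = 0.0476461
  p_D = e^(−11.46)·11.46^12/12! = 0.112944
Multiply by the mixture weights:
  π_A·p_A = 0.30 × 0.00207244 = 0.000621732
  π_B·p_B = 0.30 × 0.0433812 = 0.0130144
  π_C·p_C = 0.26 × 0.0476461 = 0.012388
  π_D·p_D = 0.14 × 0.112944 = 0.0158122
Normaliser: 0.000621732 + 0.0130144 + 0.012388 + 0.0158122 = 0.0418363
Responsibility of State B: 0.0130144 / 0.0418363 ≈ 0.3111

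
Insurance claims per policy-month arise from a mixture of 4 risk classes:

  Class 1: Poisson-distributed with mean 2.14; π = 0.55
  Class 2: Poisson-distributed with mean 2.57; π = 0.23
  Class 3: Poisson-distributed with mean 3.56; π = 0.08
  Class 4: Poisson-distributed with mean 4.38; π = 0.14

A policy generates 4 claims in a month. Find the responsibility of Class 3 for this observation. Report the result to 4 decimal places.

0.1165

The responsibility of component k is w_k f_k(x) divided by Σ_j w_j f_j(x).
Component likelihoods at x = 4 claims:
  f_1 = e^(−2.14)·2.14^4/4! = 0.102814
  f_2 = e^(−2.57)·2.57^4/4! = 0.139118
  f_3 = e^(−3.56)·3.56^4/4! = 0.190327
  f_4 = e^(−4.38)·4.38^4/4! = 0.192077
Unnormalised posteriors:
  w_1·f_1 = 0.55 × 0.102814 = 0.0565479
  w_2·f_2 = 0.23 × 0.139118 = 0.0319972
  w_3·f_3 = 0.08 × 0.190327 = 0.0152262
  w_4·f_4 = 0.14 × 0.192077 = 0.0268908
Denominator: 0.0565479 + 0.0319972 + 0.0152262 + 0.0268908 = 0.130662
Responsibility of Class 3: 0.0152262 / 0.130662 ≈ 0.1165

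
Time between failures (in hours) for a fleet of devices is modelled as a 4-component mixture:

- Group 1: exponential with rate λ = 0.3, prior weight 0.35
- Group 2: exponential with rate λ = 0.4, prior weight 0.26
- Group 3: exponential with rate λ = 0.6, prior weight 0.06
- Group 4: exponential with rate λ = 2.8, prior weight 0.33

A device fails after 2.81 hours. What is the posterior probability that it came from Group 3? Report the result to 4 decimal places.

0.0775

Apply Bayes' rule: the posterior for each component is proportional to its prior times its likelihood at x.
Component likelihoods at x = 2.81 hours:
  L_1 = 0.129125
  L_2 = 0.129991
  L_3 = 0.111155
  L_4 = 0.00107184
Weight by the priors:
  w_1·L_1 = 0.35 × 0.129125 = 0.0451938
  w_2·L_2 = 0.26 × 0.129991 = 0.0337976
  w_3·L_3 = 0.06 × 0.111155 = 0.00666933
  w_4·L_4 = 0.33 × 0.00107184 = 0.000353706
Sum: 0.0451938 + 0.0337976 + 0.00666933 + 0.000353706 = 0.0860145
Responsibility of Group 3: 0.00666933 / 0.0860145 ≈ 0.0775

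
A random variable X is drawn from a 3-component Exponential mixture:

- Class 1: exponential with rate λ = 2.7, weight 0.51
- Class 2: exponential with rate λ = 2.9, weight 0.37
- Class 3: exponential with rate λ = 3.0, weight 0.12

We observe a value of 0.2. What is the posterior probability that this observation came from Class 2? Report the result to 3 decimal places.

0.375

The responsibility of component k is P(Z=k) f_k(x) divided by Σ_j P(Z=j) f_j(x).
Component likelihoods at x = 0.2:
  f_1 = 1.57342
  f_2 = 1.62371
  f_3 = 1.64643
Prior × likelihood for each component:
  P(Z=1)·f_1 = 0.51 × 1.57342 = 0.802444
  P(Z=2)·f_2 = 0.37 × 1.62371 = 0.600771
  P(Z=3)·f_3 = 0.12 × 1.64643 = 0.197572
Sum: 0.802444 + 0.600771 + 0.197572 = 1.60079
Responsibility of Class 2: 0.600771 / 1.60079 ≈ 0.375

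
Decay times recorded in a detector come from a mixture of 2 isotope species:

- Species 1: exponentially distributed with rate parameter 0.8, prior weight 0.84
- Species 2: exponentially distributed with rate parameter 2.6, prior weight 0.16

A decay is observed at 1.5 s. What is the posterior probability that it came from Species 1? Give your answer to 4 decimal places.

Posterior ∝ prior × likelihood, so P(k | x) ∝ π_k f_k(x); normalise over all components.
Component likelihoods at x = 1.5 s:
  p_1 = 0.240955
  p_2 = 0.052629
Prior × likelihood for each component:
  π_1·p_1 = 0.84 × 0.240955 = 0.202403
  π_2·p_2 = 0.16 × 0.052629 = 0.00842064
Evidence: 0.202403 + 0.00842064 = 0.210823
So the posterior for Species 1 is 0.202403 / 0.210823 ≈ 0.9601.

0.9601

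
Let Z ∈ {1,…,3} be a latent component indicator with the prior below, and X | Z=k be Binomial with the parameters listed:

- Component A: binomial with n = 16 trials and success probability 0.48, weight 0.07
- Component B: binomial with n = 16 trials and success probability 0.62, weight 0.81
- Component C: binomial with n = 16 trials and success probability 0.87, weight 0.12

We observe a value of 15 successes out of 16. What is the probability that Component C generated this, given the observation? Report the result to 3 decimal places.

0.891

Posterior ∝ prior × likelihood, so P(k | x) ∝ π_k f_k(x); normalise over all components.
Binomial probabilities:
  f_A = 0.000137639
  f_B = 0.00467497
  f_C = 0.257544
Unnormalised posteriors:
  π_A·f_A = 0.07 × 0.000137639 = 9.63474e-06
  π_B·f_B = 0.81 × 0.00467497 = 0.00378673
  π_C·f_C = 0.12 × 0.257544 = 0.0309053
Marginal: 9.63474e-06 + 0.00378673 + 0.0309053 = 0.0347017
Responsibility of Component C: 0.0309053 / 0.0347017 ≈ 0.891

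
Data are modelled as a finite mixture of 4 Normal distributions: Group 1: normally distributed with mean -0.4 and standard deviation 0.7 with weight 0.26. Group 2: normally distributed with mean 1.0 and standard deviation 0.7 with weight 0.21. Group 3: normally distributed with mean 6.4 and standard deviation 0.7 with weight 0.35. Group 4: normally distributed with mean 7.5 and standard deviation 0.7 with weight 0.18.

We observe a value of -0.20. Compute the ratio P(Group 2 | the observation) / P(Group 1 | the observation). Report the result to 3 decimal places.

0.194

The posterior odds equal the prior odds times the likelihood ratio: (P(Z=i)/P(Z=j))·(f_i(x)/f_j(x)).
Normal densities:
  f_1 = (1/(0.7·√(2π)))·exp(−(-0.20−-0.4)²/(2·0.7²)) = 0.569918·exp(-0.04082) = 0.547124
  f_2 = (1/(0.7·√(2π)))·exp(−(-0.20−1.0)²/(2·0.7²)) = 0.569918·exp(-1.46939) = 0.131119
  f_3 = (1/(0.7·√(2π)))·exp(−(-0.20−6.4)²/(2·0.7²)) = 0.569918·exp(-44.44898) = 2.83052e-20
  f_4 = (1/(0.7·√(2π)))·exp(−(-0.20−7.5)²/(2·0.7²)) = 0.569918·exp(-60.50000) = 3.02688e-27
Odds = (0.21/0.26) × (0.131119/0.547124) = 0.807692 × 0.239651 ≈ 0.194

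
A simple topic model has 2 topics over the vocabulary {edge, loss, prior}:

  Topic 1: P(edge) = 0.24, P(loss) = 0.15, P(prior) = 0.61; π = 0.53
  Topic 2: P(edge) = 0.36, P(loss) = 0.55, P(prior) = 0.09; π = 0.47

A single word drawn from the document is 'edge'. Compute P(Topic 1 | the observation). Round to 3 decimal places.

P(component k | x) = π_k·f_k(x) / marginal(x), where marginal(x) = Σ_j π_j·f_j(x).
Categorical probabilities:
  f_1 = P(edge | comp) = 0.24
  f_2 = P(edge | comp) = 0.36
Prior × likelihood for each component:
  π_1·f_1 = 0.53 × 0.24 = 0.1272
  π_2·f_2 = 0.47 × 0.36 = 0.1692
Denominator: 0.1272 + 0.1692 = 0.2964
P(Topic 1 | the observation) ≈ 0.429

0.429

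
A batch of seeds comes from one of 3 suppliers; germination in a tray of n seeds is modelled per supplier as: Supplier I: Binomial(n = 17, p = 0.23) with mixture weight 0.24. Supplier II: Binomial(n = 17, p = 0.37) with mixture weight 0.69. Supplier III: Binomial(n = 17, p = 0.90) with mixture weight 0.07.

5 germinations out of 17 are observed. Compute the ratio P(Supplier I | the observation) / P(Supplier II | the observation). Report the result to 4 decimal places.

0.3588

Only the two components matter; the odds are (w_i f_i(x)) / (w_j f_j(x)).
Evaluate each component's likelihood at the observed value:
  L_I = 0.173013
  L_II = 0.167743
  L_III = 3.65395e-09
Odds = (0.24/0.69) × (0.173013/0.167743) = 0.347826 × 1.03141 ≈ 0.3588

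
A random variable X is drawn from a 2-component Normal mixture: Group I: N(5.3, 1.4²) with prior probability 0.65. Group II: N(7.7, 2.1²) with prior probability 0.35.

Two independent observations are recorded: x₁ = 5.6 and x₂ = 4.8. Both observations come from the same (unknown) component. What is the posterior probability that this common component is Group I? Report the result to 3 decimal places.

P(component k | x) = π_k·f_k(x) / marginal(x), where marginal(x) = Σ_j π_j·f_j(x).
Since both observations come from the same component, the likelihood for component k is f_k(x₁)·f_k(x₂).
  L_I = [(1/(1.4·√(2π)))·exp(−(5.6−5.3)²/(2·1.4²)) = 0.284959·exp(-0.02296) = 0.278491] × [0.267353] = 0.0744553
  L_II = [(1/(2.1·√(2π)))·exp(−(5.6−7.7)²/(2·2.1²)) = 0.189973·exp(-0.50000) = 0.115224] × [0.0732124] = 0.00843584
Multiply by the mixture weights:
  π_I·L_I = 0.65 × 0.0744553 = 0.0483959
  π_II·L_II = 0.35 × 0.00843584 = 0.00295254
Marginal: 0.0483959 + 0.00295254 = 0.0513485
So the posterior for Group I is 0.0483959 / 0.0513485 ≈ 0.942.

0.942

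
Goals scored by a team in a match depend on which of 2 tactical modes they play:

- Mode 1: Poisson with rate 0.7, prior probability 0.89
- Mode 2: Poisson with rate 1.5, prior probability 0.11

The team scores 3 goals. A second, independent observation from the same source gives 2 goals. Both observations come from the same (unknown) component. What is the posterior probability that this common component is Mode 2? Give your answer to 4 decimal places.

By Bayes' theorem, P(k | x) = P(Z=k) f_k(x) / Σ_j P(Z=j) f_j(x).
Since both observations come from the same component, the likelihood for component k is f_k(x₁)·f_k(x₂).
  f_1 = [0.0283881] × [0.121663] = 0.0034538
  f_2 = [0.125511] × [0.251021] = 0.0315059
Weight by the priors:
  P(Z=1)·f_1 = 0.89 × 0.0034538 = 0.00307388
  P(Z=2)·f_2 = 0.11 × 0.0315059 = 0.00346565
Sum: 0.00307388 + 0.00346565 = 0.00653953
So the posterior for Mode 2 is 0.00346565 / 0.00653953 ≈ 0.5300.

0.5300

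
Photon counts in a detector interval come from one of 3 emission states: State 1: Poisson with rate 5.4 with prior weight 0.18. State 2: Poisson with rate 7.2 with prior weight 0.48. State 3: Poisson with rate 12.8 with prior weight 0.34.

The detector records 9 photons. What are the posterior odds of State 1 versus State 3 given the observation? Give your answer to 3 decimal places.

The posterior odds equal the prior odds times the likelihood ratio: (w_i/w_j)·(f_i(x)/f_j(x)).
Component likelihoods at x = 9 photons:
  p_1 = 0.0485949
  p_2 = 0.106982
  p_3 = 0.0701709
0.00874708 / 0.0238581 ≈ 0.367

0.367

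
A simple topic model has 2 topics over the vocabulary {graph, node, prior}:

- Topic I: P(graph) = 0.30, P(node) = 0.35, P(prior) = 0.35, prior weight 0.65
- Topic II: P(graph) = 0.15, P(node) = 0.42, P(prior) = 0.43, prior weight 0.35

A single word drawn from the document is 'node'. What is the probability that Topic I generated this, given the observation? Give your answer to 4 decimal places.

0.6075

By Bayes' theorem, P(k | x) = π_k f_k(x) / Σ_j π_j f_j(x).
Component likelihoods at x = 'node':
  f_I = 0.35
  f_II = 0.42
Prior × likelihood for each component:
  π_I·f_I = 0.65 × 0.35 = 0.2275
  π_II·f_II = 0.35 × 0.42 = 0.147
Sum: 0.2275 + 0.147 = 0.3745
P(Topic I | the observation) ≈ 0.6075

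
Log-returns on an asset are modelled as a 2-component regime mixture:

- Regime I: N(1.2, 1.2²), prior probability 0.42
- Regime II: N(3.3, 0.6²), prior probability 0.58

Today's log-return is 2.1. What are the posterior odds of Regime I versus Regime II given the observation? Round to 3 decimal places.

2.019

The posterior odds equal the prior odds times the likelihood ratio: (w_i/w_j)·(f_i(x)/f_j(x)).
Component likelihoods at x = 2.1:
  L_I = 0.250948
  L_II = 0.0899849
Odds = (0.42/0.58) × (0.250948/0.0899849) = 0.724138 × 2.78878 ≈ 2.019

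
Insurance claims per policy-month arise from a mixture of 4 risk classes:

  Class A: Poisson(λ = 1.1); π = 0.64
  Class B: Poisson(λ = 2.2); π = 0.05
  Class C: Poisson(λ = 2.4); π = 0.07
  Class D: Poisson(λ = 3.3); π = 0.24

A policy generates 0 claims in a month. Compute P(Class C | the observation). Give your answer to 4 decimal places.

The responsibility of component k is π_k f_k(x) divided by Σ_j π_j f_j(x).
Poisson probabilities:
  L_A = e^(−1.1)·1.1^0/0! = 0.332871
  L_B = e^(−2.2)·2.2^0/0! = 0.110803
  L_C = e^(−2.4)·2.4^0/0! = 0.090718
  L_D = e^(−3.3)·3.3^0/0! = 0.0368832
Weight by the priors:
  π_A·L_A = 0.64 × 0.332871 = 0.213037
  π_B·L_B = 0.05 × 0.110803 = 0.00554016
  π_C·L_C = 0.07 × 0.090718 = 0.00635026
  π_D·L_D = 0.24 × 0.0368832 = 0.00885196
Marginal: 0.213037 + 0.00554016 + 0.00635026 + 0.00885196 = 0.23378
P(Class C | 0 claims) ≈ 0.0272

0.0272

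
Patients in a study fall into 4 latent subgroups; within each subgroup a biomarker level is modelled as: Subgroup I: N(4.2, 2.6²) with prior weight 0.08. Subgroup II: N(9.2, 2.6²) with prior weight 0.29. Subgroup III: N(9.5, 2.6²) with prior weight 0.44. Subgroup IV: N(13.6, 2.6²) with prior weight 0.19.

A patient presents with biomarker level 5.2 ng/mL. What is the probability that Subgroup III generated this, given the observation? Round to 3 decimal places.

Posterior ∝ prior × likelihood, so P(k | x) ∝ w_k f_k(x); normalise over all components.
Normal densities:
  p_I = 0.1425
  p_II = 0.0469871
  p_III = 0.0390836
  p_IV = 0.000830581
Unnormalised posteriors:
  w_I·p_I = 0.08 × 0.1425 = 0.0114
  w_II·p_II = 0.29 × 0.0469871 = 0.0136263
  w_III·p_III = 0.44 × 0.0390836 = 0.0171968
  w_IV·p_IV = 0.19 × 0.000830581 = 0.00015781
Evidence: 0.0114 + 0.0136263 + 0.0171968 + 0.00015781 = 0.0423808
Responsibility of Subgroup III: 0.0171968 / 0.0423808 ≈ 0.406

0.406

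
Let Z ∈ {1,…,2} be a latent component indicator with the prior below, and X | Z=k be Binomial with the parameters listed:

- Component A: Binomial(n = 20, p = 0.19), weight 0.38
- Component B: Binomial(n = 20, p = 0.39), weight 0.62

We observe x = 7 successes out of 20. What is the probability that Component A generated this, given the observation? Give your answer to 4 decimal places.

0.1374

Apply Bayes' rule: the posterior for each component is proportional to its prior times its likelihood at x.
Evaluate each component's likelihood at the observed value:
  f_A = 0.0447707
  f_B = 0.172248
Prior × likelihood for each component:
  w_A·f_A = 0.38 × 0.0447707 = 0.0170129
  w_B·f_B = 0.62 × 0.172248 = 0.106794
Normaliser: 0.0170129 + 0.106794 = 0.123807
Responsibility of Component A: 0.0170129 / 0.123807 ≈ 0.1374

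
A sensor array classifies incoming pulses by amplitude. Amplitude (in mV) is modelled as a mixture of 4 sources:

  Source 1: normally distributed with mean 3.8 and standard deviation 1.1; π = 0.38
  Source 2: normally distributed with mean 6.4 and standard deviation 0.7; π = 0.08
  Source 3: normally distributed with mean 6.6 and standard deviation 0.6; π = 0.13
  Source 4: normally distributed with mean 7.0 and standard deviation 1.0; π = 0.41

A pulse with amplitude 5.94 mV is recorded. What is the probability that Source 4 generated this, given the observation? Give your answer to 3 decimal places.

Posterior ∝ prior × likelihood, so P(k | x) ∝ P(Z=k) f_k(x); normalise over all components.
Evaluate each component's likelihood at the observed value:
  L_1 = (1/(1.1·√(2π)))·exp(−(5.94−3.8)²/(2·1.1²)) = 0.362675·exp(-1.89240) = 0.0546588
  L_2 = (1/(0.7·√(2π)))·exp(−(5.94−6.4)²/(2·0.7²)) = 0.569918·exp(-0.21592) = 0.45924
  L_3 = (1/(0.6·√(2π)))·exp(−(5.94−6.6)²/(2·0.6²)) = 0.664904·exp(-0.60500) = 0.363087
  L_4 = (1/(1.0·√(2π)))·exp(−(5.94−7.0)²/(2·1.0²)) = 0.398942·exp(-0.56180) = 0.22747
Multiply by the mixture weights:
  P(Z=1)·L_1 = 0.38 × 0.0546588 = 0.0207703
  P(Z=2)·L_2 = 0.08 × 0.45924 = 0.0367392
  P(Z=3)·L_3 = 0.13 × 0.363087 = 0.0472013
  P(Z=4)·L_4 = 0.41 × 0.22747 = 0.0932625
Sum: 0.0207703 + 0.0367392 + 0.0472013 + 0.0932625 = 0.197973
P(Source 4 | the observation) = 0.0932625 / 0.197973 ≈ 0.471

0.471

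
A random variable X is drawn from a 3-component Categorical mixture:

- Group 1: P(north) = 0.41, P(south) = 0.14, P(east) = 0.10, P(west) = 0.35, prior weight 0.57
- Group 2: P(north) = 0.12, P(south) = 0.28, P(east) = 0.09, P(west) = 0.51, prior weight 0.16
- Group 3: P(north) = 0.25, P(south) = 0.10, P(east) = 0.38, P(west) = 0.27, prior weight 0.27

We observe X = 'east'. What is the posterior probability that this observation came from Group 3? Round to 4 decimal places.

P(component k | x) = π_k·f_k(x) / marginal(x), where marginal(x) = Σ_j π_j·f_j(x).
Component likelihoods at x = 'east':
  L_1 = P(east | comp) = 0.10
  L_2 = P(east | comp) = 0.09
  L_3 = P(east | comp) = 0.38
Multiply by the mixture weights:
  π_1·L_1 = 0.57 × 0.1 = 0.057
  π_2·L_2 = 0.16 × 0.09 = 0.0144
  π_3·L_3 = 0.27 × 0.38 = 0.1026
Denominator: 0.057 + 0.0144 + 0.1026 = 0.174
Responsibility of Group 3: 0.1026 / 0.174 ≈ 0.5897

0.5897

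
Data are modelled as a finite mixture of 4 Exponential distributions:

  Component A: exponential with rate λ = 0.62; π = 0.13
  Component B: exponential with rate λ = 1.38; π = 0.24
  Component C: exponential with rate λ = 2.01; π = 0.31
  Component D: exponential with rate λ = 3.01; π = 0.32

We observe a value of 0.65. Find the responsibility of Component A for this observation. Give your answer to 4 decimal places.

P(component k | x) = P(Z=k)·f_k(x) / marginal(x), where marginal(x) = Σ_j P(Z=j)·f_j(x).
Component likelihoods at x = 0.65:
  p_A = 0.414354
  p_B = 0.562752
  p_C = 0.54424
  p_D = 0.42547
Weight by the priors:
  P(Z=A)·p_A = 0.13 × 0.414354 = 0.053866
  P(Z=B)·p_B = 0.24 × 0.562752 = 0.13506
  P(Z=C)·p_C = 0.31 × 0.54424 = 0.168714
  P(Z=D)·p_D = 0.32 × 0.42547 = 0.136151
Sum: 0.053866 + 0.13506 + 0.168714 + 0.136151 = 0.493791
Responsibility of Component A: 0.053866 / 0.493791 ≈ 0.1091

0.1091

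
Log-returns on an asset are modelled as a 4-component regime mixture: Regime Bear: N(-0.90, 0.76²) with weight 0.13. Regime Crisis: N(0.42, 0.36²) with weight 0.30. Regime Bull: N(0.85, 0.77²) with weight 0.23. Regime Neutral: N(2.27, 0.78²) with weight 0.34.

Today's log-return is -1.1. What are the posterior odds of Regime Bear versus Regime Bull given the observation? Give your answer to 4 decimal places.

Only the two components matter; the odds are (π_i f_i(x)) / (π_j f_j(x)).
Normal densities:
  p_Bear = (1/(0.76·√(2π)))·exp(−(-1.1−-0.90)²/(2·0.76²)) = 0.524924·exp(-0.03463) = 0.507059
  p_Crisis = (1/(0.36·√(2π)))·exp(−(-1.1−0.42)²/(2·0.36²)) = 1.108173·exp(-8.91358) = 0.000149104
  p_Bull = (1/(0.77·√(2π)))·exp(−(-1.1−0.85)²/(2·0.77²)) = 0.518107·exp(-3.20670) = 0.0209782
  p_Neutral = (1/(0.78·√(2π)))·exp(−(-1.1−2.27)²/(2·0.78²)) = 0.511464·exp(-9.33342) = 4.52235e-05
0.0659177 / 0.00482499 ≈ 13.6617

13.6617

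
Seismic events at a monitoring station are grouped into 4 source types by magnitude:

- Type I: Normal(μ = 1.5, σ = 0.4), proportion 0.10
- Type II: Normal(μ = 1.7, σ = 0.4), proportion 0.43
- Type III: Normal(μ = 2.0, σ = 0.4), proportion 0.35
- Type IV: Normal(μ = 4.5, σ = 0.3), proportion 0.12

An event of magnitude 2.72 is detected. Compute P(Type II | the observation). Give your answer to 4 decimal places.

0.1917

By Bayes' theorem, P(k | x) = π_k f_k(x) / Σ_j π_j f_j(x).
Normal densities:
  f_I = 0.00952441
  f_II = 0.0386234
  f_III = 0.197375
  f_IV = 3.01468e-08
Weight by the priors:
  π_I·f_I = 0.10 × 0.00952441 = 0.000952441
  π_II·f_II = 0.43 × 0.0386234 = 0.016608
  π_III·f_III = 0.35 × 0.197375 = 0.0690814
  π_IV·f_IV = 0.12 × 3.01468e-08 = 3.61761e-09
Sum: 0.000952441 + 0.016608 + 0.0690814 + 3.61761e-09 = 0.0866419
P(Type II | the observation) ≈ 0.1917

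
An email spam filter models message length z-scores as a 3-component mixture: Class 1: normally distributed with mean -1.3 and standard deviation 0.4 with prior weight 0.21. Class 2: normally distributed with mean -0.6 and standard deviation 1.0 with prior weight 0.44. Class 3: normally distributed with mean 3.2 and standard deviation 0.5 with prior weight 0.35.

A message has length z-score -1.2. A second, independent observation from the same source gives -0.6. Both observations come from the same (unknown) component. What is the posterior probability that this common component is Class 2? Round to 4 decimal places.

Apply Bayes' rule: the posterior for each component is proportional to its prior times its likelihood at x.
Since both observations come from the same component, the likelihood for component k is f_k(x₁)·f_k(x₂).
  p_1 = [0.96667] × [0.215693] = 0.208504
  p_2 = [0.333225] × [0.398942] = 0.132937
  p_3 = [1.21915e-17] × [2.28831e-13] = 2.7898e-30
Weight by the priors:
  π_1·p_1 = 0.21 × 0.208504 = 0.0437859
  π_2·p_2 = 0.44 × 0.132937 = 0.0584924
  π_3·p_3 = 0.35 × 2.7898e-30 = 9.7643e-31
Marginal: 0.0437859 + 0.0584924 + 9.7643e-31 = 0.102278
P(Class 2 | x₁, x₂) = 0.0584924 / 0.102278 ≈ 0.5719

0.5719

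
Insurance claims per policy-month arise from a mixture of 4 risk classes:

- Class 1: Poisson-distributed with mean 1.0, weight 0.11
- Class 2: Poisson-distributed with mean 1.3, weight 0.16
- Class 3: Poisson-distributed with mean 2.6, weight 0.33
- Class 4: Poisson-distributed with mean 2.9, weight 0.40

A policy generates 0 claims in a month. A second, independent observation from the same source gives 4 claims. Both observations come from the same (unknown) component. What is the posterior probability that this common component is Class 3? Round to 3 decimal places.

0.382

By Bayes' theorem, P(k | x) = P(Z=k) f_k(x) / Σ_j P(Z=j) f_j(x).
Since both observations come from the same component, the likelihood for component k is f_k(x₁)·f_k(x₂).
  f_1 = [e^(−1.0)·1.0^0/0! = 0.367879] × [0.0153283] = 0.00563897
  f_2 = [e^(−1.3)·1.3^0/0! = 0.272532] × [0.0324324] = 0.00883887
  f_3 = [e^(−2.6)·2.6^0/0! = 0.0742736] × [0.141422] = 0.0105039
  f_4 = [e^(−2.9)·2.9^0/0! = 0.0550232] × [0.162154] = 0.00892222
Prior × likelihood for each component:
  P(Z=1)·f_1 = 0.11 × 0.00563897 = 0.000620287
  P(Z=2)·f_2 = 0.16 × 0.00883887 = 0.00141422
  P(Z=3)·f_3 = 0.33 × 0.0105039 = 0.00346629
  P(Z=4)·f_4 = 0.40 × 0.00892222 = 0.00356889
Marginal: 0.000620287 + 0.00141422 + 0.00346629 + 0.00356889 = 0.00906968
Responsibility of Class 3: 0.00346629 / 0.00906968 ≈ 0.382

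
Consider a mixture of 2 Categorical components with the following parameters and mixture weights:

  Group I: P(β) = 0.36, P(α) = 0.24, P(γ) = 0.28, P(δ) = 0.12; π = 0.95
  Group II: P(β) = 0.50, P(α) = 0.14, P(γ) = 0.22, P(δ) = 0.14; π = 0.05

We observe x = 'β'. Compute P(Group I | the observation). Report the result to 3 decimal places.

0.932

The responsibility of component k is π_k f_k(x) divided by Σ_j π_j f_j(x).
Component likelihoods at x = 'β':
  L_I = 0.36
  L_II = 0.5
Multiply by the mixture weights:
  π_I·L_I = 0.95 × 0.36 = 0.342
  π_II·L_II = 0.05 × 0.5 = 0.025
Marginal: 0.342 + 0.025 = 0.367
So the posterior for Group I is 0.342 / 0.367 ≈ 0.932.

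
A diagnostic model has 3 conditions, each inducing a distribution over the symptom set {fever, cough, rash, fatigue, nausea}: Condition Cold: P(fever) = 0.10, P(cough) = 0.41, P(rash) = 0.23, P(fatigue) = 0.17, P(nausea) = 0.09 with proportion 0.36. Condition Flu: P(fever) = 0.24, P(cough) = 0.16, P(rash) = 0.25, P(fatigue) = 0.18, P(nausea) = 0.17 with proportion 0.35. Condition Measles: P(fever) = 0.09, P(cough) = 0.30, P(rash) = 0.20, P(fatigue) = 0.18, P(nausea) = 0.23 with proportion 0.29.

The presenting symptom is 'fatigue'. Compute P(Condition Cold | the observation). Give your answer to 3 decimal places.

The responsibility of component k is π_k f_k(x) divided by Σ_j π_j f_j(x).
Categorical probabilities:
  f_Cold = P(fatigue | comp) = 0.17
  f_Flu = P(fatigue | comp) = 0.18
  f_Measles = P(fatigue | comp) = 0.18
Multiply by the mixture weights:
  π_Cold·f_Cold = 0.36 × 0.17 = 0.0612
  π_Flu·f_Flu = 0.35 × 0.18 = 0.063
  π_Measles·f_Measles = 0.29 × 0.18 = 0.0522
Denominator: 0.0612 + 0.063 + 0.0522 = 0.1764
Responsibility of Condition Cold: 0.0612 / 0.1764 ≈ 0.347

0.347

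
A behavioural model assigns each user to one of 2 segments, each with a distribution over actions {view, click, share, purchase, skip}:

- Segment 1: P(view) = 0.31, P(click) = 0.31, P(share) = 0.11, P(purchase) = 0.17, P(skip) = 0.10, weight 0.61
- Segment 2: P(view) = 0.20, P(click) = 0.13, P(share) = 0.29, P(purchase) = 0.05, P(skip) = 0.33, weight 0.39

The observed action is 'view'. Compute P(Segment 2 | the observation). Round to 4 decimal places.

0.2920

Apply Bayes' rule: the posterior for each component is proportional to its prior times its likelihood at x.
Component likelihoods at x = 'view':
  L_1 = 0.31
  L_2 = 0.2
Multiply by the mixture weights:
  w_1·L_1 = 0.61 × 0.31 = 0.1891
  w_2·L_2 = 0.39 × 0.2 = 0.078
Marginal: 0.1891 + 0.078 = 0.2671
Responsibility of Segment 2: 0.078 / 0.2671 ≈ 0.2920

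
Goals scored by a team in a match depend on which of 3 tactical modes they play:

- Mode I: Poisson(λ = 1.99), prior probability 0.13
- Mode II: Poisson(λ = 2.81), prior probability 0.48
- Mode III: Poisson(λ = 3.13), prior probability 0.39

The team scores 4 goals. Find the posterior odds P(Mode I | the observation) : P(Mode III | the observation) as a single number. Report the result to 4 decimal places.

0.1703

The posterior odds equal the prior odds times the likelihood ratio: (π_i/π_j)·(f_i(x)/f_j(x)).
Component likelihoods at x = 4 goals:
  p_I = e^(−1.99)·1.99^4/4! = 0.0893213
  p_II = e^(−2.81)·2.81^4/4! = 0.156404
  p_III = e^(−3.13)·3.13^4/4! = 0.174833
0.0116118 / 0.068185 ≈ 0.1703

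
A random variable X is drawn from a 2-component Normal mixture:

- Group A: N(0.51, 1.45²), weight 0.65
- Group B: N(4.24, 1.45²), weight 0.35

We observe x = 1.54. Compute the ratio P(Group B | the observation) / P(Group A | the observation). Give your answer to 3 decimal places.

0.122

Since P(k|x) ∝ π_k f_k(x), the posterior odds are π_i f_i(x) / (π_j f_j(x)).
Component likelihoods at x = 1.54:
  L_A = 0.213782
  L_B = 0.048599
Posterior odds = (π_B·L_B) / (π_A·L_A) = (0.35·0.048599) / (0.65·0.213782) = 0.0170096 / 0.138959 ≈ 0.122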